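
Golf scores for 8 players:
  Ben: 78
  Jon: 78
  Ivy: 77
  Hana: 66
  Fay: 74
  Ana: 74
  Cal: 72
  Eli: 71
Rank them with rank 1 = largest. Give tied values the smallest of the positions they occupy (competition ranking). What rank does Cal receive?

Sorted (descending): 78, 78, 77, 74, 74, 72, 71, 66
The 2 values of 78 occupy positions 1–2 → each gets rank 1.
The 2 values of 74 occupy positions 4–5 → each gets rank 4.
Cal has value 72 → rank 6.

6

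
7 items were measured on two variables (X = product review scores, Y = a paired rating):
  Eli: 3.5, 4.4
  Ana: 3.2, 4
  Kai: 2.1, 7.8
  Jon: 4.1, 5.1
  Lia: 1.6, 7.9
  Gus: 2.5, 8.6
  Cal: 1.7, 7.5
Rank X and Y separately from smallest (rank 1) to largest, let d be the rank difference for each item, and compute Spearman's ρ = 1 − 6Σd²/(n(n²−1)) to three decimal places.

-0.607

Ranks of variable 1: 6, 5, 3, 7, 1, 4, 2
Ranks of variable 2: 2, 1, 5, 3, 6, 7, 4
d = r₁ − r₂: 4, 4, -2, 4, -5, -3, -2
d²: 16, 16, 4, 16, 25, 9, 4; Σd² = 90
ρ = 1 − 6·90/(7·48) = 1 − 540/336 = -0.607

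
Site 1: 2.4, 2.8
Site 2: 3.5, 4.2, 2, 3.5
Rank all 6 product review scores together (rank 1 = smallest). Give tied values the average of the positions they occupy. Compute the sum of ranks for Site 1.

Sorted (ascending): 2, 2.4, 2.8, 3.5, 3.5, 4.2
The 2 values of 3.5 occupy positions 4–5 → average rank (4+5)/2 = 4.5.
Site 1 values → pooled ranks: 2.4→2, 2.8→3
Rank sum = 2 + 3 = 5

5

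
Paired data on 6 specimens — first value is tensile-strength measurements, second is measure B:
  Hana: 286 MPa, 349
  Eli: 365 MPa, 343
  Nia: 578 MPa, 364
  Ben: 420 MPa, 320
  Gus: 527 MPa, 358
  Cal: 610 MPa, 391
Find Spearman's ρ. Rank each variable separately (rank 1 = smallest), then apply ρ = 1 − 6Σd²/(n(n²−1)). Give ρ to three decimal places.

Ranks of variable 1: 1, 2, 5, 3, 4, 6
Ranks of variable 2: 3, 2, 5, 1, 4, 6
d = r₁ − r₂: -2, 0, 0, 2, 0, 0
d²: 4, 0, 0, 4, 0, 0; Σd² = 8
ρ = 1 − 6·8/(6·35) = 1 − 48/210 = 0.771

0.771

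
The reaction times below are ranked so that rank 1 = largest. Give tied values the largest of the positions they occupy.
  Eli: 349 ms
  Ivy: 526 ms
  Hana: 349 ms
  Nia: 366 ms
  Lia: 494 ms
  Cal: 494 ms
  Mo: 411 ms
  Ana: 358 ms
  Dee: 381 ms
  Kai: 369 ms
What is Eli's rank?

Sorted (descending): 526, 494, 494, 411, 381, 369, 366, 358, 349, 349
The 2 values of 494 occupy positions 2–3 → each gets rank 3.
The 2 values of 349 occupy positions 9–10 → each gets rank 10.
Eli has value 349 ms → rank 10.

10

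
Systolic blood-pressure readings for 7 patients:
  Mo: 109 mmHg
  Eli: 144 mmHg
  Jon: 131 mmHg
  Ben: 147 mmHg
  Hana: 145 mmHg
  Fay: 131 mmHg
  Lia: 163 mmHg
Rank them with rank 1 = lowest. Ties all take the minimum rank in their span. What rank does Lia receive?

7

Sorted (ascending): 109, 131, 131, 144, 145, 147, 163
The 2 values of 131 occupy positions 2–3 → each gets rank 2.
Lia has value 163 mmHg → rank 7.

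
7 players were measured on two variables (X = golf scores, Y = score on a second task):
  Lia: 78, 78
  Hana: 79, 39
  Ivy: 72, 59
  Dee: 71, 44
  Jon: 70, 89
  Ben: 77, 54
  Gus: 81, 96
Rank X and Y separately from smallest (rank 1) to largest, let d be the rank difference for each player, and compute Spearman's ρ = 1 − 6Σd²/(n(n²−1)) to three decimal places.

Ranks of variable 1: 5, 6, 3, 2, 1, 4, 7
Ranks of variable 2: 5, 1, 4, 2, 6, 3, 7
d = r₁ − r₂: 0, 5, -1, 0, -5, 1, 0
d²: 0, 25, 1, 0, 25, 1, 0; Σd² = 52
ρ = 1 − 6·52/(7·48) = 1 − 312/336 = 0.071

0.071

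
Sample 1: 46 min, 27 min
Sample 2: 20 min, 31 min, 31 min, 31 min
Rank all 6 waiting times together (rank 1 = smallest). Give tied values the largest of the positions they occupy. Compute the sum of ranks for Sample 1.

Sorted (ascending): 20, 27, 31, 31, 31, 46
The 3 values of 31 occupy positions 3–5 → each gets rank 5.
Sample 1 values → pooled ranks: 46→6, 27→2
Rank sum = 6 + 2 = 8

8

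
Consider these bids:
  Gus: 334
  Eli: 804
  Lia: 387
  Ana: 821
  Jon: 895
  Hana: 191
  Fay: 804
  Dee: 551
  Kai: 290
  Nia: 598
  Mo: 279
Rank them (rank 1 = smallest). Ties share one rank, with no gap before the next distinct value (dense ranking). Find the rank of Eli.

8

Sorted (ascending): 191, 279, 290, 334, 387, 551, 598, 804, 804, 821, 895
The 2 values of 804 share dense rank 8.
Remaining distinct values take the next consecutive integers.
Eli has value 804 → rank 8.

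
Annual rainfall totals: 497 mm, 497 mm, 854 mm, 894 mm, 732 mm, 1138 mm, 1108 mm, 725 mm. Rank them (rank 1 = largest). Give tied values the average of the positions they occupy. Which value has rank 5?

Sorted (descending): 1138, 1108, 894, 854, 732, 725, 497, 497
The 2 values of 497 occupy positions 7–8 → average rank (7+8)/2 = 7.5.
Rank 5 → value 732.

732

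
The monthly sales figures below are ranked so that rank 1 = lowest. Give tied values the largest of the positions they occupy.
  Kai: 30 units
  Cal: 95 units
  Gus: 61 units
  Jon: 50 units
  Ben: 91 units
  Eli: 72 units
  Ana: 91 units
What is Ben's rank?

Sorted (ascending): 30, 50, 61, 72, 91, 91, 95
The 2 values of 91 occupy positions 5–6 → each gets rank 6.
Ben has value 91 units → rank 6.

6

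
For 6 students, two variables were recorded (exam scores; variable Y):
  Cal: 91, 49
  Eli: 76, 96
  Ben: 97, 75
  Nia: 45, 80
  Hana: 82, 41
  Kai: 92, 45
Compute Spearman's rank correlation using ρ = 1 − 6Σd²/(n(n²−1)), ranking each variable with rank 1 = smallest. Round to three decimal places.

Ranks of variable 1: 4, 2, 6, 1, 3, 5
Ranks of variable 2: 3, 6, 4, 5, 1, 2
d = r₁ − r₂: 1, -4, 2, -4, 2, 3
d²: 1, 16, 4, 16, 4, 9; Σd² = 50
ρ = 1 − 6·50/(6·35) = 1 − 300/210 = -0.429

-0.429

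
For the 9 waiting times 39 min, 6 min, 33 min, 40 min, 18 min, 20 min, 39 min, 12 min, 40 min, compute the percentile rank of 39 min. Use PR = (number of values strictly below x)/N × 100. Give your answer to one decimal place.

N = 9.
Strictly below 39: 5. Equal to 39: 2.
PR = 5/9 × 100 = 55.6

55.6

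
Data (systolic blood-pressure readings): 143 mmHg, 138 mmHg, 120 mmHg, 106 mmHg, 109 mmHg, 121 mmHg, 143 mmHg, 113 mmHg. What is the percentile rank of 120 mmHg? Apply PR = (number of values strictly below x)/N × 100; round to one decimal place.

37.5

N = 8.
Strictly below 120: 3. Equal to 120: 1.
PR = 3/8 × 100 = 37.5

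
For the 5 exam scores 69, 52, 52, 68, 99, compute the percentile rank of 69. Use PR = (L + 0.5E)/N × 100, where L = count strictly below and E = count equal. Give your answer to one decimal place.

N = 5.
Strictly below 69: 3. Equal to 69: 1.
PR = (3 + 0.5·1)/5 × 100 = 70.0

70.0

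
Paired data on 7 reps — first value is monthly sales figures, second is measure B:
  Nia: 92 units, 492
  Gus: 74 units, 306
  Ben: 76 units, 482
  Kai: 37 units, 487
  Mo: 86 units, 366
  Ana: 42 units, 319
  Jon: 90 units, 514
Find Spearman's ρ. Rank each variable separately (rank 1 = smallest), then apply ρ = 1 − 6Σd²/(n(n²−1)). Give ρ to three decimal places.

Ranks of variable 1: 7, 3, 4, 1, 5, 2, 6
Ranks of variable 2: 6, 1, 4, 5, 3, 2, 7
d = r₁ − r₂: 1, 2, 0, -4, 2, 0, -1
d²: 1, 4, 0, 16, 4, 0, 1; Σd² = 26
ρ = 1 − 6·26/(7·48) = 1 − 156/336 = 0.536

0.536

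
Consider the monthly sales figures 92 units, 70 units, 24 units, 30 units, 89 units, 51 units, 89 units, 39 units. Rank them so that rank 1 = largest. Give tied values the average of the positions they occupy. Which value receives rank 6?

39

Sorted (descending): 92, 89, 89, 70, 51, 39, 30, 24
The 2 values of 89 occupy positions 2–3 → average rank (2+3)/2 = 2.5.
Rank 6 → value 39.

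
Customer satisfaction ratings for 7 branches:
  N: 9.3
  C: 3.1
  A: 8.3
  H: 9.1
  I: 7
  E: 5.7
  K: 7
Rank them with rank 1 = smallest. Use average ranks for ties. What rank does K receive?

3.5

Sorted (ascending): 3.1, 5.7, 7, 7, 8.3, 9.1, 9.3
The 2 values of 7 occupy positions 3–4 → average rank (3+4)/2 = 3.5.
K has value 7 → rank 3.5.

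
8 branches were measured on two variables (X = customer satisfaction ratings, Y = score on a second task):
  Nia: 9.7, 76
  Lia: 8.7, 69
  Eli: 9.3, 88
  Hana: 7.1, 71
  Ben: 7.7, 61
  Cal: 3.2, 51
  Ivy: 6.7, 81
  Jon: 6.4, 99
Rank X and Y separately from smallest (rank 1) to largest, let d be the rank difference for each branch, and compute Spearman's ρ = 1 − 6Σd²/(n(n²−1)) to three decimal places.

0.143

Ranks of variable 1: 8, 6, 7, 4, 5, 1, 3, 2
Ranks of variable 2: 5, 3, 7, 4, 2, 1, 6, 8
d = r₁ − r₂: 3, 3, 0, 0, 3, 0, -3, -6
d²: 9, 9, 0, 0, 9, 0, 9, 36; Σd² = 72
ρ = 1 − 6·72/(8·63) = 1 − 432/504 = 0.143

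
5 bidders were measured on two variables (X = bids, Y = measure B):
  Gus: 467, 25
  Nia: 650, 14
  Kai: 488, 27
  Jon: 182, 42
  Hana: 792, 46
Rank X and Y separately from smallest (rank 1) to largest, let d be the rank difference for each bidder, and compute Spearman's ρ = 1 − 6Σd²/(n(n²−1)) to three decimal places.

Ranks of variable 1: 2, 4, 3, 1, 5
Ranks of variable 2: 2, 1, 3, 4, 5
d = r₁ − r₂: 0, 3, 0, -3, 0
d²: 0, 9, 0, 9, 0; Σd² = 18
ρ = 1 − 6·18/(5·24) = 1 − 108/120 = 0.100

0.100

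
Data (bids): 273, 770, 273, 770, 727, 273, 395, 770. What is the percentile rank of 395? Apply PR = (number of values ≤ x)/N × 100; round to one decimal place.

50.0

N = 8.
Strictly below 395: 3. Equal to 395: 1.
PR = 4/8 × 100 = 50.0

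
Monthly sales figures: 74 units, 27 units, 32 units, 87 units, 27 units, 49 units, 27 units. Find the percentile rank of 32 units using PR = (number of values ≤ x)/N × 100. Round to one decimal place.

N = 7.
Strictly below 32: 3. Equal to 32: 1.
PR = 4/7 × 100 = 57.1

57.1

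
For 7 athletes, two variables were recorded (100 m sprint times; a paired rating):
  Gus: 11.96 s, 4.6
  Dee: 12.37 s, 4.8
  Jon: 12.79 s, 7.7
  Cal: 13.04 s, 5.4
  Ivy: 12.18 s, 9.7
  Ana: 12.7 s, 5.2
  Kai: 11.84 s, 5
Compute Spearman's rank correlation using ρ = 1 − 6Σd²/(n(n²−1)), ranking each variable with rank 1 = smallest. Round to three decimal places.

0.464

Ranks of variable 1: 2, 4, 6, 7, 3, 5, 1
Ranks of variable 2: 1, 2, 6, 5, 7, 4, 3
d = r₁ − r₂: 1, 2, 0, 2, -4, 1, -2
d²: 1, 4, 0, 4, 16, 1, 4; Σd² = 30
ρ = 1 − 6·30/(7·48) = 1 − 180/336 = 0.464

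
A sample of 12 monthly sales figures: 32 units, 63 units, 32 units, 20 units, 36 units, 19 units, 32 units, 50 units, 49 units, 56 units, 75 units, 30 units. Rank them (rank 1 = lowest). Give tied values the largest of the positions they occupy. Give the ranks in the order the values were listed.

Sorted (ascending): 19, 20, 30, 32, 32, 32, 36, 49, 50, 56, 63, 75
The 3 values of 32 occupy positions 4–6 → each gets rank 6.

6, 11, 6, 2, 7, 1, 6, 9, 8, 10, 12, 3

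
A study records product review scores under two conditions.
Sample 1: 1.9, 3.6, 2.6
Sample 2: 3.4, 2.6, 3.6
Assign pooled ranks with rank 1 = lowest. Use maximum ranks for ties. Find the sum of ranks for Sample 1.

Sorted (ascending): 1.9, 2.6, 2.6, 3.4, 3.6, 3.6
The 2 values of 2.6 occupy positions 2–3 → each gets rank 3.
The 2 values of 3.6 occupy positions 5–6 → each gets rank 6.
Sample 1 values → pooled ranks: 1.9→1, 3.6→6, 2.6→3
Rank sum = 1 + 6 + 3 = 10

10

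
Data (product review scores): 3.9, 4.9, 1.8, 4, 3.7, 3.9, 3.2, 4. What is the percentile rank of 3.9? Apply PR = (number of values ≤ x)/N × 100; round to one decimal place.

62.5

N = 8.
Strictly below 3.9: 3. Equal to 3.9: 2.
PR = 5/8 × 100 = 62.5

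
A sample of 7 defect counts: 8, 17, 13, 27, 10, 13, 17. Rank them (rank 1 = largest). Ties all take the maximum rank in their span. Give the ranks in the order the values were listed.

Sorted (descending): 27, 17, 17, 13, 13, 10, 8
The 2 values of 17 occupy positions 2–3 → each gets rank 3.
The 2 values of 13 occupy positions 4–5 → each gets rank 5.

7, 3, 5, 1, 6, 5, 3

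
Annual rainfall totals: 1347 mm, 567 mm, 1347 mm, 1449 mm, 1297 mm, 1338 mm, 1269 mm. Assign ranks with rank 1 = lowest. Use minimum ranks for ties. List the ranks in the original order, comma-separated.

5, 1, 5, 7, 3, 4, 2

Sorted (ascending): 567, 1269, 1297, 1338, 1347, 1347, 1449
The 2 values of 1347 occupy positions 5–6 → each gets rank 5.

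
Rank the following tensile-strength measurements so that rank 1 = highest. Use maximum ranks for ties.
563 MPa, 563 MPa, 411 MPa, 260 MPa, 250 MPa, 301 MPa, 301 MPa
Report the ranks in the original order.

2, 2, 3, 6, 7, 5, 5

Sorted (descending): 563, 563, 411, 301, 301, 260, 250
The 2 values of 563 occupy positions 1–2 → each gets rank 2.
The 2 values of 301 occupy positions 4–5 → each gets rank 5.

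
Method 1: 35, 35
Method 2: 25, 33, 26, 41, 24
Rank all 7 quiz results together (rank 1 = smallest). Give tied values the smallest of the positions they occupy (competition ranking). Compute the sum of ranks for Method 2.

Sorted (ascending): 24, 25, 26, 33, 35, 35, 41
The 2 values of 35 occupy positions 5–6 → each gets rank 5.
Method 2 values → pooled ranks: 25→2, 33→4, 26→3, 41→7, 24→1
Rank sum = 2 + 4 + 3 + 7 + 1 = 17

17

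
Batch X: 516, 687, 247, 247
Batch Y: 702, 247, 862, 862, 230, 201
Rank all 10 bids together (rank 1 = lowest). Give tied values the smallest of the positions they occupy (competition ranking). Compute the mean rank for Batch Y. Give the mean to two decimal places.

5.33

Sorted (ascending): 201, 230, 247, 247, 247, 516, 687, 702, 862, 862
The 3 values of 247 occupy positions 3–5 → each gets rank 3.
The 2 values of 862 occupy positions 9–10 → each gets rank 9.
Batch Y values → pooled ranks: 702→8, 247→3, 862→9, 862→9, 230→2, 201→1
Mean rank = (8 + 3 + 9 + 9 + 2 + 1) / 6 = 5.33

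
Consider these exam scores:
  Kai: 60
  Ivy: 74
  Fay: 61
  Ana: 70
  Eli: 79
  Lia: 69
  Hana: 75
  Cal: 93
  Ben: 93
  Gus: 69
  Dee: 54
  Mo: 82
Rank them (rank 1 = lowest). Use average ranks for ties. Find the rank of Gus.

Sorted (ascending): 54, 60, 61, 69, 69, 70, 74, 75, 79, 82, 93, 93
The 2 values of 69 occupy positions 4–5 → average rank (4+5)/2 = 4.5.
The 2 values of 93 occupy positions 11–12 → average rank (11+12)/2 = 11.5.
Gus has value 69 → rank 4.5.

4.5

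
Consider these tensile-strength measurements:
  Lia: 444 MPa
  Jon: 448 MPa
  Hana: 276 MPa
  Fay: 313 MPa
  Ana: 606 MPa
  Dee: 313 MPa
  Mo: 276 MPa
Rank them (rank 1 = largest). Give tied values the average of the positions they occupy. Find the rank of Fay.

4.5

Sorted (descending): 606, 448, 444, 313, 313, 276, 276
The 2 values of 313 occupy positions 4–5 → average rank (4+5)/2 = 4.5.
The 2 values of 276 occupy positions 6–7 → average rank (6+7)/2 = 6.5.
Fay has value 313 MPa → rank 4.5.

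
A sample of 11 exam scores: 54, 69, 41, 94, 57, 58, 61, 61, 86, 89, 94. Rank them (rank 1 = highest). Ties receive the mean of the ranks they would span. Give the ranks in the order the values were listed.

10, 5, 11, 1.5, 9, 8, 6.5, 6.5, 4, 3, 1.5

Sorted (descending): 94, 94, 89, 86, 69, 61, 61, 58, 57, 54, 41
The 2 values of 94 occupy positions 1–2 → average rank (1+2)/2 = 1.5.
The 2 values of 61 occupy positions 6–7 → average rank (6+7)/2 = 6.5.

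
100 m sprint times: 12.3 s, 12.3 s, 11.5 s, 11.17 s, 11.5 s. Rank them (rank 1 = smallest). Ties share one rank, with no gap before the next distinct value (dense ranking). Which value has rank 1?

Sorted (ascending): 11.17, 11.5, 11.5, 12.3, 12.3
The 2 values of 11.5 share dense rank 2.
The 2 values of 12.3 share dense rank 3.
Remaining distinct values take the next consecutive integers.
Rank 1 → value 11.17.

11.17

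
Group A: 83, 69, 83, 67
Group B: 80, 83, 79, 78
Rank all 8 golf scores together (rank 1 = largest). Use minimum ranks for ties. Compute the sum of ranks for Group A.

Sorted (descending): 83, 83, 83, 80, 79, 78, 69, 67
The 3 values of 83 occupy positions 1–3 → each gets rank 1.
Group A values → pooled ranks: 83→1, 69→7, 83→1, 67→8
Rank sum = 1 + 7 + 1 + 8 = 17

17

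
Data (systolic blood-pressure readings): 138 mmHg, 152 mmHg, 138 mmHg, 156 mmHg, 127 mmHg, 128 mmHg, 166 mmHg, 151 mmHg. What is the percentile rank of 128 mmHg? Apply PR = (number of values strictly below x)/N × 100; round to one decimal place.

N = 8.
Strictly below 128: 1. Equal to 128: 1.
PR = 1/8 × 100 = 12.5

12.5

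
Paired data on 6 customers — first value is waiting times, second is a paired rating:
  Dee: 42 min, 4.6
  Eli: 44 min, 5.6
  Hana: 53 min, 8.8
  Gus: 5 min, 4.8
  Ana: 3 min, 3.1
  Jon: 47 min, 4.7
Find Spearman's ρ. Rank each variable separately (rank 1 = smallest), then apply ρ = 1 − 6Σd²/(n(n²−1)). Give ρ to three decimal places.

0.714

Ranks of variable 1: 3, 4, 6, 2, 1, 5
Ranks of variable 2: 2, 5, 6, 4, 1, 3
d = r₁ − r₂: 1, -1, 0, -2, 0, 2
d²: 1, 1, 0, 4, 0, 4; Σd² = 10
ρ = 1 − 6·10/(6·35) = 1 − 60/210 = 0.714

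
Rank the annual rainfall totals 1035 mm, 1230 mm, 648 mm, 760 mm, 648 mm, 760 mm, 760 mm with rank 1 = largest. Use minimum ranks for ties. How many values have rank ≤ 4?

Sorted (descending): 1230, 1035, 760, 760, 760, 648, 648
The 3 values of 760 occupy positions 3–5 → each gets rank 3.
The 2 values of 648 occupy positions 6–7 → each gets rank 6.
Ranks ≤ 4: {1, 2, 3, 3, 3} → 5 values.

5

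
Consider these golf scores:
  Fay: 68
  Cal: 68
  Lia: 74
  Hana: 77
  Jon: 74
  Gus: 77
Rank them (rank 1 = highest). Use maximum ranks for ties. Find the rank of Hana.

2

Sorted (descending): 77, 77, 74, 74, 68, 68
The 2 values of 77 occupy positions 1–2 → each gets rank 2.
The 2 values of 74 occupy positions 3–4 → each gets rank 4.
The 2 values of 68 occupy positions 5–6 → each gets rank 6.
Hana has value 77 → rank 2.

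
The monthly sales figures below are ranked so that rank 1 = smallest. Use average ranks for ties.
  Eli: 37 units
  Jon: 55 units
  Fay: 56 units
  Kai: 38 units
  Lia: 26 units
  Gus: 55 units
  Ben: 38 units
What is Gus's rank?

5.5

Sorted (ascending): 26, 37, 38, 38, 55, 55, 56
The 2 values of 38 occupy positions 3–4 → average rank (3+4)/2 = 3.5.
The 2 values of 55 occupy positions 5–6 → average rank (5+6)/2 = 5.5.
Gus has value 55 units → rank 5.5.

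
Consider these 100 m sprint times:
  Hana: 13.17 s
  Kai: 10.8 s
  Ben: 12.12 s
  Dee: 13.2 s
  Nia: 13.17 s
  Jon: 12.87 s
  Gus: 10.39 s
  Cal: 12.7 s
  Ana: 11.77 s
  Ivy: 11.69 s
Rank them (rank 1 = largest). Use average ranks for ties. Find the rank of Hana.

Sorted (descending): 13.2, 13.17, 13.17, 12.87, 12.7, 12.12, 11.77, 11.69, 10.8, 10.39
The 2 values of 13.17 occupy positions 2–3 → average rank (2+3)/2 = 2.5.
Hana has value 13.17 s → rank 2.5.

2.5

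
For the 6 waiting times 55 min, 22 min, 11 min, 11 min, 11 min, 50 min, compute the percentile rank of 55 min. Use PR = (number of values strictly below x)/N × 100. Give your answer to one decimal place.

83.3

N = 6.
Strictly below 55: 5. Equal to 55: 1.
PR = 5/6 × 100 = 83.3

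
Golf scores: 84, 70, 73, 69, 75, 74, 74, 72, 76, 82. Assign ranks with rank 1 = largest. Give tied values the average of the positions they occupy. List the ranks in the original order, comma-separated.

1, 9, 7, 10, 4, 5.5, 5.5, 8, 3, 2

Sorted (descending): 84, 82, 76, 75, 74, 74, 73, 72, 70, 69
The 2 values of 74 occupy positions 5–6 → average rank (5+6)/2 = 5.5.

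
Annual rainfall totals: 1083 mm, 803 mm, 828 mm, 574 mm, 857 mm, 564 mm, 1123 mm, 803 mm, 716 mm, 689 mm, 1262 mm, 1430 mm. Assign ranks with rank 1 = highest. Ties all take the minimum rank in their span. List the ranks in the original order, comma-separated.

4, 7, 6, 11, 5, 12, 3, 7, 9, 10, 2, 1

Sorted (descending): 1430, 1262, 1123, 1083, 857, 828, 803, 803, 716, 689, 574, 564
The 2 values of 803 occupy positions 7–8 → each gets rank 7.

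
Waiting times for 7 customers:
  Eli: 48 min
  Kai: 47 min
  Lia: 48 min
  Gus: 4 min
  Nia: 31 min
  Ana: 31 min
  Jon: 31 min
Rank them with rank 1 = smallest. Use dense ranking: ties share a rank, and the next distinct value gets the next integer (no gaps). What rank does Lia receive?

4

Sorted (ascending): 4, 31, 31, 31, 47, 48, 48
The 3 values of 31 share dense rank 2.
The 2 values of 48 share dense rank 4.
Remaining distinct values take the next consecutive integers.
Lia has value 48 min → rank 4.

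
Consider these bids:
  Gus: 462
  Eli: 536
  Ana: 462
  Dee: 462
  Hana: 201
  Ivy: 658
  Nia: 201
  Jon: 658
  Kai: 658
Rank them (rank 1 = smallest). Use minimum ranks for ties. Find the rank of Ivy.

Sorted (ascending): 201, 201, 462, 462, 462, 536, 658, 658, 658
The 2 values of 201 occupy positions 1–2 → each gets rank 1.
The 3 values of 462 occupy positions 3–5 → each gets rank 3.
The 3 values of 658 occupy positions 7–9 → each gets rank 7.
Ivy has value 658 → rank 7.

7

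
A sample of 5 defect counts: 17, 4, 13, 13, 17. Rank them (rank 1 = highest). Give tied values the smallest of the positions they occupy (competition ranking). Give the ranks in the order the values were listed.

1, 5, 3, 3, 1

Sorted (descending): 17, 17, 13, 13, 4
The 2 values of 17 occupy positions 1–2 → each gets rank 1.
The 2 values of 13 occupy positions 3–4 → each gets rank 3.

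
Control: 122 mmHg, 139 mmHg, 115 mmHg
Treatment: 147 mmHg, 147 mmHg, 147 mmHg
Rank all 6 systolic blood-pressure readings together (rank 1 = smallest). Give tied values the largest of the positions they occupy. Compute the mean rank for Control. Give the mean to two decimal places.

Sorted (ascending): 115, 122, 139, 147, 147, 147
The 3 values of 147 occupy positions 4–6 → each gets rank 6.
Control values → pooled ranks: 122→2, 139→3, 115→1
Mean rank = (2 + 3 + 1) / 3 = 2.00

2.00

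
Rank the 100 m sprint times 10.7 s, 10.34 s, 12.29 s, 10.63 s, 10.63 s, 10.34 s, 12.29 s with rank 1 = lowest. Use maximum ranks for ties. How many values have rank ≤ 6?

Sorted (ascending): 10.34, 10.34, 10.63, 10.63, 10.7, 12.29, 12.29
The 2 values of 10.34 occupy positions 1–2 → each gets rank 2.
The 2 values of 10.63 occupy positions 3–4 → each gets rank 4.
The 2 values of 12.29 occupy positions 6–7 → each gets rank 7.
Ranks ≤ 6: {2, 2, 4, 4, 5} → 5 values.

5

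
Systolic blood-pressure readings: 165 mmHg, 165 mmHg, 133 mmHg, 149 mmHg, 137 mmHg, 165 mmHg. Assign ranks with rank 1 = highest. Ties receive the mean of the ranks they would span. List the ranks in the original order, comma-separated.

2, 2, 6, 4, 5, 2

Sorted (descending): 165, 165, 165, 149, 137, 133
The 3 values of 165 occupy positions 1–3 → average rank 2.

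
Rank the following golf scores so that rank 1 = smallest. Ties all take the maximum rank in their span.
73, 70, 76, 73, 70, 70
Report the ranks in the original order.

Sorted (ascending): 70, 70, 70, 73, 73, 76
The 3 values of 70 occupy positions 1–3 → each gets rank 3.
The 2 values of 73 occupy positions 4–5 → each gets rank 5.

5, 3, 6, 5, 3, 3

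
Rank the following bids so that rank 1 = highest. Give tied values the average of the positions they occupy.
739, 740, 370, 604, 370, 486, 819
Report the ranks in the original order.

3, 2, 6.5, 4, 6.5, 5, 1

Sorted (descending): 819, 740, 739, 604, 486, 370, 370
The 2 values of 370 occupy positions 6–7 → average rank (6+7)/2 = 6.5.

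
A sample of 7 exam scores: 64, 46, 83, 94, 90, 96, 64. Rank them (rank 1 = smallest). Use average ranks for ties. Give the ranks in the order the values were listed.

2.5, 1, 4, 6, 5, 7, 2.5

Sorted (ascending): 46, 64, 64, 83, 90, 94, 96
The 2 values of 64 occupy positions 2–3 → average rank (2+3)/2 = 2.5.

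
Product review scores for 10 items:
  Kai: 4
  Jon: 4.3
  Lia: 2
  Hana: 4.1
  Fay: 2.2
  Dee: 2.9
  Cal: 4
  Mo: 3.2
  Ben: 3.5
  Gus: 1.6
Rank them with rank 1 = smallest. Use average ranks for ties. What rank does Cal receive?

Sorted (ascending): 1.6, 2, 2.2, 2.9, 3.2, 3.5, 4, 4, 4.1, 4.3
The 2 values of 4 occupy positions 7–8 → average rank (7+8)/2 = 7.5.
Cal has value 4 → rank 7.5.

7.5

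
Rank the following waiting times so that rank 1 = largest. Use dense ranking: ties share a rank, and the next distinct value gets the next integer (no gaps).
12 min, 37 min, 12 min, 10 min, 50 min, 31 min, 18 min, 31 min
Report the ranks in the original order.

5, 2, 5, 6, 1, 3, 4, 3

Sorted (descending): 50, 37, 31, 31, 18, 12, 12, 10
The 2 values of 31 share dense rank 3.
The 2 values of 12 share dense rank 5.
Remaining distinct values take the next consecutive integers.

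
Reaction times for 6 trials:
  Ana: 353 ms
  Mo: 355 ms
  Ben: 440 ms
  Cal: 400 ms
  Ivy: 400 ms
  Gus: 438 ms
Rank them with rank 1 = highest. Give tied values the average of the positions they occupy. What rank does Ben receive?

Sorted (descending): 440, 438, 400, 400, 355, 353
The 2 values of 400 occupy positions 3–4 → average rank (3+4)/2 = 3.5.
Ben has value 440 ms → rank 1.

1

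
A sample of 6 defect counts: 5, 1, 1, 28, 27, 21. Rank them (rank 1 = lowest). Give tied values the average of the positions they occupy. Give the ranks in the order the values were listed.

3, 1.5, 1.5, 6, 5, 4

Sorted (ascending): 1, 1, 5, 21, 27, 28
The 2 values of 1 occupy positions 1–2 → average rank (1+2)/2 = 1.5.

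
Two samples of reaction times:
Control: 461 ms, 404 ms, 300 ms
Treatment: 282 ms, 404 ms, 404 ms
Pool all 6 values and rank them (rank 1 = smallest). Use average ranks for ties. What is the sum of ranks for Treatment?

Sorted (ascending): 282, 300, 404, 404, 404, 461
The 3 values of 404 occupy positions 3–5 → average rank 4.
Treatment values → pooled ranks: 282→1, 404→4, 404→4
Rank sum = 1 + 4 + 4 = 9

9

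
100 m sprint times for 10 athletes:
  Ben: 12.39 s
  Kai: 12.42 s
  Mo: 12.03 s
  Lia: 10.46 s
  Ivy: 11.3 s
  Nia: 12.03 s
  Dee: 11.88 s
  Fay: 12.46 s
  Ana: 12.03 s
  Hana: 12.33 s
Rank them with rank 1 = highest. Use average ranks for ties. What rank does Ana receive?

Sorted (descending): 12.46, 12.42, 12.39, 12.33, 12.03, 12.03, 12.03, 11.88, 11.3, 10.46
The 3 values of 12.03 occupy positions 5–7 → average rank 6.
Ana has value 12.03 s → rank 6.

6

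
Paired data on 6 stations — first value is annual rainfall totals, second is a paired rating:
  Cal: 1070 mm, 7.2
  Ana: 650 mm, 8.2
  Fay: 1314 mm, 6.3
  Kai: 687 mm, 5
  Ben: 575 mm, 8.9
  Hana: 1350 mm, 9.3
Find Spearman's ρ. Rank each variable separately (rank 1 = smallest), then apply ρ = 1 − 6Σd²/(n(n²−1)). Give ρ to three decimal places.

Ranks of variable 1: 4, 2, 5, 3, 1, 6
Ranks of variable 2: 3, 4, 2, 1, 5, 6
d = r₁ − r₂: 1, -2, 3, 2, -4, 0
d²: 1, 4, 9, 4, 16, 0; Σd² = 34
ρ = 1 − 6·34/(6·35) = 1 − 204/210 = 0.029

0.029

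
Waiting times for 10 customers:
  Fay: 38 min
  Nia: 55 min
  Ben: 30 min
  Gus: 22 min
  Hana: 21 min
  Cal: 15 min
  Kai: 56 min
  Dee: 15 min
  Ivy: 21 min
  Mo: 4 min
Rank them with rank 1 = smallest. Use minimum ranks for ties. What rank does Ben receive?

Sorted (ascending): 4, 15, 15, 21, 21, 22, 30, 38, 55, 56
The 2 values of 15 occupy positions 2–3 → each gets rank 2.
The 2 values of 21 occupy positions 4–5 → each gets rank 4.
Ben has value 30 min → rank 7.

7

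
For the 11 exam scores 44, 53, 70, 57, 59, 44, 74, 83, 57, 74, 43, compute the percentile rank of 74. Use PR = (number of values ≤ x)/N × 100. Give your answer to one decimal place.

N = 11.
Strictly below 74: 8. Equal to 74: 2.
PR = 10/11 × 100 = 90.9

90.9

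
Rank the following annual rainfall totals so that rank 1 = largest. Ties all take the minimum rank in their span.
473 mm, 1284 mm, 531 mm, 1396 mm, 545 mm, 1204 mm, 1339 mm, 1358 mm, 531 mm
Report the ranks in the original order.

Sorted (descending): 1396, 1358, 1339, 1284, 1204, 545, 531, 531, 473
The 2 values of 531 occupy positions 7–8 → each gets rank 7.

9, 4, 7, 1, 6, 5, 3, 2, 7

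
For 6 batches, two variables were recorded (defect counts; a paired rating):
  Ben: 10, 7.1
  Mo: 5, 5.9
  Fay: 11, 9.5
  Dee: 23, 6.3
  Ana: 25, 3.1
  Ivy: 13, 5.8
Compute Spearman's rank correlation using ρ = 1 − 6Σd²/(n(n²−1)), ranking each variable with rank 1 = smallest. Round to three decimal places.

-0.486

Ranks of variable 1: 2, 1, 3, 5, 6, 4
Ranks of variable 2: 5, 3, 6, 4, 1, 2
d = r₁ − r₂: -3, -2, -3, 1, 5, 2
d²: 9, 4, 9, 1, 25, 4; Σd² = 52
ρ = 1 − 6·52/(6·35) = 1 − 312/210 = -0.486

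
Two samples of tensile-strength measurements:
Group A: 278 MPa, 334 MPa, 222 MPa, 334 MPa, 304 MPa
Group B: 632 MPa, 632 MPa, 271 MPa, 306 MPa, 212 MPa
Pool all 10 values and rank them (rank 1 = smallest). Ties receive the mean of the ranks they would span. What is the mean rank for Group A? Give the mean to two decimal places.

5.20

Sorted (ascending): 212, 222, 271, 278, 304, 306, 334, 334, 632, 632
The 2 values of 334 occupy positions 7–8 → average rank (7+8)/2 = 7.5.
The 2 values of 632 occupy positions 9–10 → average rank (9+10)/2 = 9.5.
Group A values → pooled ranks: 278→4, 334→7.5, 222→2, 334→7.5, 304→5
Mean rank = (4 + 7.5 + 2 + 7.5 + 5) / 5 = 5.20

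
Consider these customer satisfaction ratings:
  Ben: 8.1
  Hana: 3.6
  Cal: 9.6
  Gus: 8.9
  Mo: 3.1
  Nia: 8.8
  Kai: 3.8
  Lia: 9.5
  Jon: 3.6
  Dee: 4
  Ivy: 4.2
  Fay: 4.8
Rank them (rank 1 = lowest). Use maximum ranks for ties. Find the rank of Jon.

3

Sorted (ascending): 3.1, 3.6, 3.6, 3.8, 4, 4.2, 4.8, 8.1, 8.8, 8.9, 9.5, 9.6
The 2 values of 3.6 occupy positions 2–3 → each gets rank 3.
Jon has value 3.6 → rank 3.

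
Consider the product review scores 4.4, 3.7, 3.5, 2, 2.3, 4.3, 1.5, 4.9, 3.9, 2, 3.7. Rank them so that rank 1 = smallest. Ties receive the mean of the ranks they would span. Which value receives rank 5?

Sorted (ascending): 1.5, 2, 2, 2.3, 3.5, 3.7, 3.7, 3.9, 4.3, 4.4, 4.9
The 2 values of 2 occupy positions 2–3 → average rank (2+3)/2 = 2.5.
The 2 values of 3.7 occupy positions 6–7 → average rank (6+7)/2 = 6.5.
Rank 5 → value 3.5.

3.5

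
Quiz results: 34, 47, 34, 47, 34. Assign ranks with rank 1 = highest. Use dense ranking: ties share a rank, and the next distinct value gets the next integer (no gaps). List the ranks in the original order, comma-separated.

Sorted (descending): 47, 47, 34, 34, 34
The 2 values of 47 share dense rank 1.
The 3 values of 34 share dense rank 2.

2, 1, 2, 1, 2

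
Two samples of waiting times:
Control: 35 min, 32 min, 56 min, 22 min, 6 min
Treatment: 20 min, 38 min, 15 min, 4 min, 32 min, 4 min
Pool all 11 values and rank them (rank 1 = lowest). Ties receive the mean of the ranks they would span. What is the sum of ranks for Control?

Sorted (ascending): 4, 4, 6, 15, 20, 22, 32, 32, 35, 38, 56
The 2 values of 4 occupy positions 1–2 → average rank (1+2)/2 = 1.5.
The 2 values of 32 occupy positions 7–8 → average rank (7+8)/2 = 7.5.
Control values → pooled ranks: 35→9, 32→7.5, 56→11, 22→6, 6→3
Rank sum = 9 + 7.5 + 11 + 6 + 3 = 36.5

36.5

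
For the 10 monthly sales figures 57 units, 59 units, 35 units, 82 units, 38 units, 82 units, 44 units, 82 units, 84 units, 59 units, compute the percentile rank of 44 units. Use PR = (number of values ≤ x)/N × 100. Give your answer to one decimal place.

N = 10.
Strictly below 44: 2. Equal to 44: 1.
PR = 3/10 × 100 = 30.0

30.0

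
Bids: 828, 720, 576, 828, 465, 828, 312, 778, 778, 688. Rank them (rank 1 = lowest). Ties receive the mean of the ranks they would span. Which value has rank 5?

Sorted (ascending): 312, 465, 576, 688, 720, 778, 778, 828, 828, 828
The 2 values of 778 occupy positions 6–7 → average rank (6+7)/2 = 6.5.
The 3 values of 828 occupy positions 8–10 → average rank 9.
Rank 5 → value 720.

720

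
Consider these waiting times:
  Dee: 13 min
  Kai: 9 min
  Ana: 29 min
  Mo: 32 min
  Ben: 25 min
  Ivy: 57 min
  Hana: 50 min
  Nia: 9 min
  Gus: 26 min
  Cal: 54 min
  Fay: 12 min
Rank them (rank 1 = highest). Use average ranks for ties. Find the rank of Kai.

10.5

Sorted (descending): 57, 54, 50, 32, 29, 26, 25, 13, 12, 9, 9
The 2 values of 9 occupy positions 10–11 → average rank (10+11)/2 = 10.5.
Kai has value 9 min → rank 10.5.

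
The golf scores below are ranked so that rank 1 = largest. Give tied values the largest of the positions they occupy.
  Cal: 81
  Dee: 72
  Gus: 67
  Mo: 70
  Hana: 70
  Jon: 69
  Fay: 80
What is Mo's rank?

Sorted (descending): 81, 80, 72, 70, 70, 69, 67
The 2 values of 70 occupy positions 4–5 → each gets rank 5.
Mo has value 70 → rank 5.

5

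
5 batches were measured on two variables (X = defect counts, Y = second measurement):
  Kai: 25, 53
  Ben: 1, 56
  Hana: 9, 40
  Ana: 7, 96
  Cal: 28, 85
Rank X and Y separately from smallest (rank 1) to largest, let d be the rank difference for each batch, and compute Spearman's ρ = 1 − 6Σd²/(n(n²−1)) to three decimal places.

Ranks of variable 1: 4, 1, 3, 2, 5
Ranks of variable 2: 2, 3, 1, 5, 4
d = r₁ − r₂: 2, -2, 2, -3, 1
d²: 4, 4, 4, 9, 1; Σd² = 22
ρ = 1 − 6·22/(5·24) = 1 − 132/120 = -0.100

-0.100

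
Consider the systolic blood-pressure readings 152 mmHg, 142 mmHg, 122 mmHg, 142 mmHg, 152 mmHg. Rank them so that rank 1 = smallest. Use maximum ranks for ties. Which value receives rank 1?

122

Sorted (ascending): 122, 142, 142, 152, 152
The 2 values of 142 occupy positions 2–3 → each gets rank 3.
The 2 values of 152 occupy positions 4–5 → each gets rank 5.
Rank 1 → value 122.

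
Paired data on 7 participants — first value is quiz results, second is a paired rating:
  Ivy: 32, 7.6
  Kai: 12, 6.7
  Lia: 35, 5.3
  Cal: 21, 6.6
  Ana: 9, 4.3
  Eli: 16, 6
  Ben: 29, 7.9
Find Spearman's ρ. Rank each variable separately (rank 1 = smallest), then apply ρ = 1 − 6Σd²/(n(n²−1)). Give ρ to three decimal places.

0.321

Ranks of variable 1: 6, 2, 7, 4, 1, 3, 5
Ranks of variable 2: 6, 5, 2, 4, 1, 3, 7
d = r₁ − r₂: 0, -3, 5, 0, 0, 0, -2
d²: 0, 9, 25, 0, 0, 0, 4; Σd² = 38
ρ = 1 − 6·38/(7·48) = 1 − 228/336 = 0.321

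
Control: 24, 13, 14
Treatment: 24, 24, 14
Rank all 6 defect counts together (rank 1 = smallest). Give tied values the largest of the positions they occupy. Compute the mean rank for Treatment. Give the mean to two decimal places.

5.00

Sorted (ascending): 13, 14, 14, 24, 24, 24
The 2 values of 14 occupy positions 2–3 → each gets rank 3.
The 3 values of 24 occupy positions 4–6 → each gets rank 6.
Treatment values → pooled ranks: 24→6, 24→6, 14→3
Mean rank = (6 + 6 + 3) / 3 = 5.00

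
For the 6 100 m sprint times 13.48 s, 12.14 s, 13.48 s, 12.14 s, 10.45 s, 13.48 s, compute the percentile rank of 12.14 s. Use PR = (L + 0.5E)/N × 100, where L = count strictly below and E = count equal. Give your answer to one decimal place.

N = 6.
Strictly below 12.14: 1. Equal to 12.14: 2.
PR = (1 + 0.5·2)/6 × 100 = 33.3

33.3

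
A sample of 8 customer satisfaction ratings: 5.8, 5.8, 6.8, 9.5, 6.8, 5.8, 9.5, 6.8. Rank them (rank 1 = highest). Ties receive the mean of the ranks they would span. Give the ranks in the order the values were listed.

7, 7, 4, 1.5, 4, 7, 1.5, 4

Sorted (descending): 9.5, 9.5, 6.8, 6.8, 6.8, 5.8, 5.8, 5.8
The 2 values of 9.5 occupy positions 1–2 → average rank (1+2)/2 = 1.5.
The 3 values of 6.8 occupy positions 3–5 → average rank 4.
The 3 values of 5.8 occupy positions 6–8 → average rank 7.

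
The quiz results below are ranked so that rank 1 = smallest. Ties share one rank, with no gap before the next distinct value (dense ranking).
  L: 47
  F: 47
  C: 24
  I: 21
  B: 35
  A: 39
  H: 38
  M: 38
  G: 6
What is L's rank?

7

Sorted (ascending): 6, 21, 24, 35, 38, 38, 39, 47, 47
The 2 values of 38 share dense rank 5.
The 2 values of 47 share dense rank 7.
Remaining distinct values take the next consecutive integers.
L has value 47 → rank 7.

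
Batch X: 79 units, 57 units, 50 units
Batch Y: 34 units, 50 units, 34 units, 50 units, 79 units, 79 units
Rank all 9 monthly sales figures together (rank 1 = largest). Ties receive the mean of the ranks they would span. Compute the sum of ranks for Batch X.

12

Sorted (descending): 79, 79, 79, 57, 50, 50, 50, 34, 34
The 3 values of 79 occupy positions 1–3 → average rank 2.
The 3 values of 50 occupy positions 5–7 → average rank 6.
The 2 values of 34 occupy positions 8–9 → average rank (8+9)/2 = 8.5.
Batch X values → pooled ranks: 79→2, 57→4, 50→6
Rank sum = 2 + 4 + 6 = 12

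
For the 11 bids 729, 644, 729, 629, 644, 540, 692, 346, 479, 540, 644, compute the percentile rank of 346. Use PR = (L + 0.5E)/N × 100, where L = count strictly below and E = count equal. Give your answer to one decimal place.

4.5

N = 11.
Strictly below 346: 0. Equal to 346: 1.
PR = (0 + 0.5·1)/11 × 100 = 4.5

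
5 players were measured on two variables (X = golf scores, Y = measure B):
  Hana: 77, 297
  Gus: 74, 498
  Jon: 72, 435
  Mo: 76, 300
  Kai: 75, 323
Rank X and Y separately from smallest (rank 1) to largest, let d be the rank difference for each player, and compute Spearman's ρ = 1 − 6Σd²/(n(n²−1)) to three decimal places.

-0.900

Ranks of variable 1: 5, 2, 1, 4, 3
Ranks of variable 2: 1, 5, 4, 2, 3
d = r₁ − r₂: 4, -3, -3, 2, 0
d²: 16, 9, 9, 4, 0; Σd² = 38
ρ = 1 − 6·38/(5·24) = 1 − 228/120 = -0.900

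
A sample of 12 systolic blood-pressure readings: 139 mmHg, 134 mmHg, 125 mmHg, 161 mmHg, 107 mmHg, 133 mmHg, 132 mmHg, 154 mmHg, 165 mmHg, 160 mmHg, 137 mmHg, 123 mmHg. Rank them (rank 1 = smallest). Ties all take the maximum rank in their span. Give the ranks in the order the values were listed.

Sorted (ascending): 107, 123, 125, 132, 133, 134, 137, 139, 154, 160, 161, 165
No ties — each value takes its position as its rank.

8, 6, 3, 11, 1, 5, 4, 9, 12, 10, 7, 2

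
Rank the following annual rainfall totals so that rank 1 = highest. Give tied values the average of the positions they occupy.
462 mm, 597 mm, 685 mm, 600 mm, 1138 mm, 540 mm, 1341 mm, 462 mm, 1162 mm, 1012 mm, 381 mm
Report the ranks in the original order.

Sorted (descending): 1341, 1162, 1138, 1012, 685, 600, 597, 540, 462, 462, 381
The 2 values of 462 occupy positions 9–10 → average rank (9+10)/2 = 9.5.

9.5, 7, 5, 6, 3, 8, 1, 9.5, 2, 4, 11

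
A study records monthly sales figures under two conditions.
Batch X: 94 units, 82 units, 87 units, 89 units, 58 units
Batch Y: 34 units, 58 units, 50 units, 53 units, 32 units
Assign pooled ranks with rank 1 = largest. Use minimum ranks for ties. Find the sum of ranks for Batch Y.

Sorted (descending): 94, 89, 87, 82, 58, 58, 53, 50, 34, 32
The 2 values of 58 occupy positions 5–6 → each gets rank 5.
Batch Y values → pooled ranks: 34→9, 58→5, 50→8, 53→7, 32→10
Rank sum = 9 + 5 + 8 + 7 + 10 = 39

39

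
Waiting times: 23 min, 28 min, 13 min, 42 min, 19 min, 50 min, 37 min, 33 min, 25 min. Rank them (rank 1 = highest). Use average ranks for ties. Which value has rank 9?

13

Sorted (descending): 50, 42, 37, 33, 28, 25, 23, 19, 13
No ties — each value takes its position as its rank.
Rank 9 → value 13.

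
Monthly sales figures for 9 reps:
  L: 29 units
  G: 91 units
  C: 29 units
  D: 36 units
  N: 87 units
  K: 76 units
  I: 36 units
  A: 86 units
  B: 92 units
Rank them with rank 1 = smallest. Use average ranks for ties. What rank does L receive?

Sorted (ascending): 29, 29, 36, 36, 76, 86, 87, 91, 92
The 2 values of 29 occupy positions 1–2 → average rank (1+2)/2 = 1.5.
The 2 values of 36 occupy positions 3–4 → average rank (3+4)/2 = 3.5.
L has value 29 units → rank 1.5.

1.5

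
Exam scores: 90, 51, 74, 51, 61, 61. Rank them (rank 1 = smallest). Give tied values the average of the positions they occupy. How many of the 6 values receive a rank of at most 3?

2

Sorted (ascending): 51, 51, 61, 61, 74, 90
The 2 values of 51 occupy positions 1–2 → average rank (1+2)/2 = 1.5.
The 2 values of 61 occupy positions 3–4 → average rank (3+4)/2 = 3.5.
Ranks ≤ 3: {1.5, 1.5} → 2 values.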